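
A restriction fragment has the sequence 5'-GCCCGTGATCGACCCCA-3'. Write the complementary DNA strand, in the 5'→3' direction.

5'-TGGGGTCGATCACGGGC-3'

Pairing A↔T and G↔C gives CGGGCACTAGCTGGGGT, running 3'→5'. Reverse for the 5'→3' convention.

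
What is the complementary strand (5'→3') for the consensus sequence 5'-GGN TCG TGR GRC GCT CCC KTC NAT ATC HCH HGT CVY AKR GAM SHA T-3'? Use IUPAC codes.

Standard pairs A↔T, G↔C; ambiguity codes pair R↔Y, M↔K, S↔S, H↔D, V↔B, N↔N. Complement (CCNAGCACYCYGCGAGGGMAGNTATAGDGDDCAGBRTMYCTKSDTA), then reverse for 5'→3'.

5'-ATDSKTCYMTRBGACDDGDGATATNGAMGGGAGCGYCYCACGANCC-3'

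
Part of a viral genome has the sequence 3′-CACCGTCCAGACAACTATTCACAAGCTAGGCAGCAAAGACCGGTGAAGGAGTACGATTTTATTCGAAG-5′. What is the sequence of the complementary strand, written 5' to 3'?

The strand is given 3'→5', so its complement runs 5'→3' in the same left-to-right order: pair each base A↔T, G↔C.

5'-GTGGCAGGTCTGTTGATAAGTGTTCGATCCGTCGTTTCTGGCCACTTCCTCATGCTAAAATAAGCTTC-3'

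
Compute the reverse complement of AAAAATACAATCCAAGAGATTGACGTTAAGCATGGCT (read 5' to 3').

5'-AGCCATGCTTAACGTCAATCTCTTGGATTGTATTTTT-3'

Reading the sequence 3'→5' and pairing each base (A↔T, G↔C) gives the reverse complement directly.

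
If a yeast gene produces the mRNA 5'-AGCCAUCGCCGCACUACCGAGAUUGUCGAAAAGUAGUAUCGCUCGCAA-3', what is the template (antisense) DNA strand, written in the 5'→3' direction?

Replace U with T to get the coding DNA strand: AGCCATCGCCGCACTACCGAGATTGTCGAAAAGTAGTATCGCTCGCAA. The template strand is its reverse complement (complement TCGGTAGCGGCGTGATGGCTCTAACAGCTTTTCATCATAGCGAGCGTT, then reverse).

5′-TTGCGAGCGATACTACTTTTCGACAATCTCGGTAGTGCGGCGATGGCT-3′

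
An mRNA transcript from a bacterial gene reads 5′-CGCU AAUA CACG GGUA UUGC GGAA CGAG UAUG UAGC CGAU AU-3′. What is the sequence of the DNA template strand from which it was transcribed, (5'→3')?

Replace U with T to get the coding DNA strand: CGCTAATACACGGGTATTGCGGAACGAGTATGTAGCCGATAT. The template strand is its reverse complement (complement GCGATTATGTGCCCATAACGCCTTGCTCATACATCGGCTATA, then reverse).

5'-ATATCGGCTACATACTCGTTCCGCAATACCCGTGTATTAGCG-3'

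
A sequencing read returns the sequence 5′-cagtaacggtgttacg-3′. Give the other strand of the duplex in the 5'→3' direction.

The complement of CAGTAACGGTGTTACG is GTCATTGCCACAATGC (A↔T, G↔C). DNA strands are antiparallel, so the complementary strand runs 3'→5'; reversing gives the 5'→3' form.

5'-CGTAACACCGTTACTG-3'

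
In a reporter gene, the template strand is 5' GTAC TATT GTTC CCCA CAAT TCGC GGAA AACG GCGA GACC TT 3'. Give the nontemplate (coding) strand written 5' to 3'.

5'-AAGGTCTCGCCGTTTTCCGCGAATTGTGGGGAACAATAGTAC-3'

The coding strand is complementary and antiparallel to the template: take the complement (A↔T, G↔C) and reverse.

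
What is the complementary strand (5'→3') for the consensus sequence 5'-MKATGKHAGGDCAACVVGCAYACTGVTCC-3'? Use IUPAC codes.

Standard pairs A↔T, G↔C; ambiguity codes pair Y↔R, M↔K, D↔H, V↔B. Complement (KMTACMDTCCHGTTGBBCGTRTGACBAGG), then reverse for 5'→3'.

5'-GGABCAGTRTGCBBGTTGHCCTDMCATMK-3'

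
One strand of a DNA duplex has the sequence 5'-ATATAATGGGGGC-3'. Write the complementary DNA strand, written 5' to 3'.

5′-GCCCCCATTATAT-3′

Pairing A↔T and G↔C gives TATATTACCCCCG, running 3'→5'. Reverse for the 5'→3' convention.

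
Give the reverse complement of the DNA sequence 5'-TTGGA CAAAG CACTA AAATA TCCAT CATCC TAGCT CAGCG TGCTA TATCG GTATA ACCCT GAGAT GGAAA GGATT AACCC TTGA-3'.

5'-TCAAGGGTTAATCCTTTCCATCTCAGGGTTATACCGATATAGCACGCTGAGCTAGGATGATGGATATTTTAGTGCTTTGTCCAA-3'

Reading the sequence 3'→5' and pairing each base (A↔T, G↔C) gives the reverse complement directly.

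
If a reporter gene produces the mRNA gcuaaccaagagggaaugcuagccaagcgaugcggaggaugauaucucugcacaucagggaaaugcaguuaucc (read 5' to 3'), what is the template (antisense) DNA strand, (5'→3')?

Replace U with T to get the coding DNA strand: GCTAACCAAGAGGGAATGCTAGCCAAGCGATGCGGAGGATGATATCTCTGCACATCAGGGAAATGCAGTTATCC. The template strand is its reverse complement (complement CGATTGGTTCTCCCTTACGATCGGTTCGCTACGCCTCCTACTATAGAGACGTGTAGTCCCTTTACGTCAATAGG, then reverse).

5'-GGATAACTGCATTTCCCTGATGTGCAGAGATATCATCCTCCGCATCGCTTGGCTAGCATTCCCTCTTGGTTAGC-3'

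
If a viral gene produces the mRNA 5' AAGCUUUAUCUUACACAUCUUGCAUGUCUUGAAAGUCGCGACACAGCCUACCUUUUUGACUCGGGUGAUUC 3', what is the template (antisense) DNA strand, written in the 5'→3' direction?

Replace U with T to get the coding DNA strand: AAGCTTTATCTTACACATCTTGCATGTCTTGAAAGTCGCGACACAGCCTACCTTTTTGACTCGGGTGATTC. The template strand is its reverse complement (complement TTCGAAATAGAATGTGTAGAACGTACAGAACTTTCAGCGCTGTGTCGGATGGAAAAACTGAGCCCACTAAG, then reverse).

5'-GAATCACCCGAGTCAAAAAGGTAGGCTGTGTCGCGACTTTCAAGACATGCAAGATGTGTAAGATAAAGCTT-3'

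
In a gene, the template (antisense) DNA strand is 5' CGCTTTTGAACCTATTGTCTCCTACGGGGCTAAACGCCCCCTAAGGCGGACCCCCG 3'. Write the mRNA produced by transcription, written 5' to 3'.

5'-CGGGGGUCCGCCUUAGGGGGCGUUUAGCCCCGUAGGAGACAAUAGGUUCAAAAGCG-3'

The mRNA has the sequence of the coding strand (reverse complement of the template) with T→U. Reverse complement of CGCTTTTGAACCTATTGTCTCCTACGGGGCTAAACGCCCCCTAAGGCGGACCCCCG is CGGGGGTCCGCCTTAGGGGGCGTTTAGCCCCGTAGGAGACAATAGGTTCAAAAGCG; then T→U.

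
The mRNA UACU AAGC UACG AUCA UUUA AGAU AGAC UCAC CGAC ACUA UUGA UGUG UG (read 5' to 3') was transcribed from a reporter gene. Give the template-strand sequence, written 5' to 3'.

Replace U with T to get the coding DNA strand: TACTAAGCTACGATCATTTAAGATAGACTCACCGACACTATTGATGTGTG. The template strand is its reverse complement (complement ATGATTCGATGCTAGTAAATTCTATCTGAGTGGCTGTGATAACTACACAC, then reverse).

5'-CACACATCAATAGTGTCGGTGAGTCTATCTTAAATGATCGTAGCTTAGTA-3'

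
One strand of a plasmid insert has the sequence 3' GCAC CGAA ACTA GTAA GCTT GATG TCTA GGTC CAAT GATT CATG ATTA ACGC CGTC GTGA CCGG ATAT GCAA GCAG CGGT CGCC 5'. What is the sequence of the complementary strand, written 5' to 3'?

5'-CGTGGCTTTGATCATTCGAACTACAGATCCAGGTTACTAAGTACTAATTGCGGCAGCACTGGCCTATACGTTCGTCGCCAGCGG-3'

The strand is given 3'→5', so its complement runs 5'→3' in the same left-to-right order: pair each base A↔T, G↔C.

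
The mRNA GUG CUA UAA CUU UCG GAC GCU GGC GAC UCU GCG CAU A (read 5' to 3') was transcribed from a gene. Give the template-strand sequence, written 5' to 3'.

Replace U with T to get the coding DNA strand: GTGCTATAACTTTCGGACGCTGGCGACTCTGCGCATA. The template strand is its reverse complement (complement CACGATATTGAAAGCCTGCGACCGCTGAGACGCGTAT, then reverse).

5'-TATGCGCAGAGTCGCCAGCGTCCGAAAGTTATAGCAC-3'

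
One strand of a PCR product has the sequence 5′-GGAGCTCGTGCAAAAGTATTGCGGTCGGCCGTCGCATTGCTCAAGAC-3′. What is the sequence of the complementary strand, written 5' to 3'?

5'-GTCTTGAGCAATGCGACGGCCGACCGCAATACTTTTGCACGAGCTCC-3'

The complement of GGAGCTCGTGCAAAAGTATTGCGGTCGGCCGTCGCATTGCTCAAGAC is CCTCGAGCACGTTTTCATAACGCCAGCCGGCAGCGTAACGAGTTCTG (A↔T, G↔C). DNA strands are antiparallel, so the complementary strand runs 3'→5'; reversing gives the 5'→3' form.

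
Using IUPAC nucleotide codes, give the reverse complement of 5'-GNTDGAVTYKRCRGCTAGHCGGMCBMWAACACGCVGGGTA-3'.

5'-TACCCBGCGTGTTWKVGKCCGDCTAGCYGYMRABTCHANC-3'

Standard pairs A↔T, G↔C; ambiguity codes pair R↔Y, M↔K, W↔W, B↔V, D↔H, N↔N. Complement (CNAHCTBARMYGYCGATCDGCCKGVKWTTGTGCGBCCCAT), then reverse for 5'→3'.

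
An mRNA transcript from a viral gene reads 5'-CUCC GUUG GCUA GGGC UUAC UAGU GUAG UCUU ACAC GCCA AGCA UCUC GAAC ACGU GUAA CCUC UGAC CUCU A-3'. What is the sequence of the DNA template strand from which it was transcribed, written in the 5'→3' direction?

Replace U with T to get the coding DNA strand: CTCCGTTGGCTAGGGCTTACTAGTGTAGTCTTACACGCCAAGCATCTCGAACACGTGTAACCTCTGACCTCTA. The template strand is its reverse complement (complement GAGGCAACCGATCCCGAATGATCACATCAGAATGTGCGGTTCGTAGAGCTTGTGCACATTGGAGACTGGAGAT, then reverse).

5'-TAGAGGTCAGAGGTTACACGTGTTCGAGATGCTTGGCGTGTAAGACTACACTAGTAAGCCCTAGCCAACGGAG-3'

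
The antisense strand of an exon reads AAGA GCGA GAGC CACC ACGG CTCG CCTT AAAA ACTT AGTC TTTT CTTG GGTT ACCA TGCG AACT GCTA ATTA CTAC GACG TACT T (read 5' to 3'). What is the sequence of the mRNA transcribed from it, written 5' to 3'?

The mRNA has the sequence of the coding strand (reverse complement of the template) with T→U. Reverse complement of AAGAGCGAGAGCCACCACGGCTCGCCTTAAAAACTTAGTCTTTTCTTGGGTTACCATGCGAACTGCTAATTACTACGACGTACTT is AAGTACGTCGTAGTAATTAGCAGTTCGCATGGTAACCCAAGAAAAGACTAAGTTTTTAAGGCGAGCCGTGGTGGCTCTCGCTCTT; then T→U.

5′-AAGUACGUCGUAGUAAUUAGCAGUUCGCAUGGUAACCCAAGAAAAGACUAAGUUUUUAAGGCGAGCCGUGGUGGCUCUCGCUCUU-3′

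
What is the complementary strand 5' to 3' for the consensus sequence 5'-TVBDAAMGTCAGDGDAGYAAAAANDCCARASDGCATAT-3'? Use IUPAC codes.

5'-ATATGCHSTYTGGHNTTTTTRCTHCHCTGACKTTHVBA-3'

Standard pairs A↔T, G↔C; ambiguity codes pair R↔Y, M↔K, S↔S, B↔V, D↔H, N↔N. Complement (ABVHTTKCAGTCHCHTCRTTTTTNHGGTYTSHCGTATA), then reverse for 5'→3'.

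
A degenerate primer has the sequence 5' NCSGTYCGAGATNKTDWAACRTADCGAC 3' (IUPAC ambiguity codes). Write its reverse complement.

5'-GTCGHTAYGTTWHAMNATCTCGRACSGN-3'

Standard pairs A↔T, G↔C; ambiguity codes pair R↔Y, K↔M, W↔W, S↔S, D↔H, N↔N. Complement (NGSCARGCTCTANMAHWTTGYATHGCTG), then reverse for 5'→3'.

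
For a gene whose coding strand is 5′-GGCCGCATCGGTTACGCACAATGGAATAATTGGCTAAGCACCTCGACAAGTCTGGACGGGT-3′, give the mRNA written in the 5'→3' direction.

The mRNA is synthesized from the template strand, so it matches the coding strand with T replaced by U.

5′-GGCCGCAUCGGUUACGCACAAUGGAAUAAUUGGCUAAGCACCUCGACAAGUCUGGACGGGU-3′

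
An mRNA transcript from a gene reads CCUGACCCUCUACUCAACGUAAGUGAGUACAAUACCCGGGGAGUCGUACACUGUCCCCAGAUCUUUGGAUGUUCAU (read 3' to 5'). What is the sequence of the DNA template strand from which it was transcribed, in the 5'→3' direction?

Written 5'→3' the mRNA is UACUUGUAGGUUUCUAGACCCCUGUCACAUGCUGAGGGGCCCAUAACAUGAGUGAAUGCAACUCAUCUCCCAGUCC, so the coding DNA strand is TACTTGTAGGTTTCTAGACCCCTGTCACATGCTGAGGGGCCCATAACATGAGTGAATGCAACTCATCTCCCAGTCC. The template is its reverse complement.

5'-GGACTGGGAGATGAGTTGCATTCACTCATGTTATGGGCCCCTCAGCATGTGACAGGGGTCTAGAAACCTACAAGTA-3'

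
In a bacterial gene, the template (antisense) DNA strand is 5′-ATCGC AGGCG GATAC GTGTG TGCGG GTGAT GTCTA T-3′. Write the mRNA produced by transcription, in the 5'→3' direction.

5′-AUAGACAUCACCCGCACACACGUAUCCGCCUGCGAU-3′

RNA polymerase reads the template 3'→5' and synthesizes mRNA 5'→3' by base-pairing (A→U, T→A, G↔C). The complement of the template is TAGCGTCCGCCTATGCACACACGCCCACTACAGATA; antiparallel, so 5'→3' the coding strand is ATAGACATCACCCGCACACACGTATCCGCCTGCGAT. Replace T with U for the mRNA.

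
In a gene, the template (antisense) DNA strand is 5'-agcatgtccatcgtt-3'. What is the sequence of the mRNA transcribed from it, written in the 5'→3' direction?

5'-AACGAUGGACAUGCU-3'

The mRNA has the sequence of the coding strand (reverse complement of the template) with T→U. Reverse complement of AGCATGTCCATCGTT is AACGATGGACATGCT; then T→U.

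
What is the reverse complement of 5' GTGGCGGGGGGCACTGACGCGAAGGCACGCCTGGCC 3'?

Complement each base (A↔T, G↔C): CACCGCCCCCCGTGACTGCGCTTCCGTGCGGACCGG. Then reverse.

5'-GGCCAGGCGTGCCTTCGCGTCAGTGCCCCCCGCCAC-3'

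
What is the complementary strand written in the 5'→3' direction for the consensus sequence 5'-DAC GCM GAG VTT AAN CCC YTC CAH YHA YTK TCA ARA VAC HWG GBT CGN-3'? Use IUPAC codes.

5'-NCGAVCCWDGTBTYTTGAMARTDRDTGGARGGGNTTAABCTCKGCGTH-3'

Standard pairs A↔T, G↔C; ambiguity codes pair R↔Y, M↔K, W↔W, B↔V, D↔H, N↔N. Complement (HTGCGKCTCBAATTNGGGRAGGTDRDTRAMAGTTYTBTGDWCCVAGCN), then reverse for 5'→3'.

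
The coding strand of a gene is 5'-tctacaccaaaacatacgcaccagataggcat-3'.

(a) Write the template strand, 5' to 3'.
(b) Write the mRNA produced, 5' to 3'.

(a) The template strand is the reverse complement of the coding strand: complement AGATGTGGTTTTGTATGCGTGGTCTATCCGTA, then reverse.
(b) mRNA matches the coding strand with T→U.

(a) 5'-ATGCCTATCTGGTGCGTATGTTTTGGTGTAGA-3'
(b) 5'-UCUACACCAAAACAUACGCACCAGAUAGGCAU-3'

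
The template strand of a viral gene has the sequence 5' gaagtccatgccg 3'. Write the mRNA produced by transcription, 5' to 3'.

RNA polymerase reads the template 3'→5' and synthesizes mRNA 5'→3' by base-pairing (A→U, T→A, G↔C). The complement of the template is CTTCAGGTACGGC; antiparallel, so 5'→3' the coding strand is CGGCATGGACTTC. Replace T with U for the mRNA.

5'-CGGCAUGGACUUC-3'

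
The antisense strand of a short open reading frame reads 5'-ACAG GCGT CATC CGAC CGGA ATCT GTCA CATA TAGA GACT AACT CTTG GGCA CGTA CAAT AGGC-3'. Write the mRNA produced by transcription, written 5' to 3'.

5'-GCCUAUUGUACGUGCCCAAGAGUUAGUCUCUAUAUGUGACAGAUUCCGGUCGGAUGACGCCUGU-3'

The mRNA has the sequence of the coding strand (reverse complement of the template) with T→U. Reverse complement of ACAGGCGTCATCCGACCGGAATCTGTCACATATAGAGACTAACTCTTGGGCACGTACAATAGGC is GCCTATTGTACGTGCCCAAGAGTTAGTCTCTATATGTGACAGATTCCGGTCGGATGACGCCTGT; then T→U.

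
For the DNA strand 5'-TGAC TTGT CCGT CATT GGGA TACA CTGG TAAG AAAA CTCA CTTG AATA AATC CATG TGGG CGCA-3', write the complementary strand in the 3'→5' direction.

3′-ACTGAACAGGCAGTAACCCTATGTGACCATTCTTTTGAGTGAACTTATTTAGGTACACCCGCGT-5′

Base-pairing A↔T, G↔C gives the complement. The complementary strand is antiparallel, so paired with a 5'→3' strand it runs 3'→5'.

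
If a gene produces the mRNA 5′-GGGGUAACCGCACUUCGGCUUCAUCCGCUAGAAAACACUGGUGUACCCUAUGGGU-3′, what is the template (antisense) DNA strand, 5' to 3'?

5'-ACCCATAGGGTACACCAGTGTTTTCTAGCGGATGAAGCCGAAGTGCGGTTACCCC-3'

Replace U with T to get the coding DNA strand: GGGGTAACCGCACTTCGGCTTCATCCGCTAGAAAACACTGGTGTACCCTATGGGT. The template strand is its reverse complement (complement CCCCATTGGCGTGAAGCCGAAGTAGGCGATCTTTTGTGACCACATGGGATACCCA, then reverse).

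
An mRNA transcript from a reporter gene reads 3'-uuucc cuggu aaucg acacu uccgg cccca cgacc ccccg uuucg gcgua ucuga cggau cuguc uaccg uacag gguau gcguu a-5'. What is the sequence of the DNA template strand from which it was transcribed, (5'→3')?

Written 5'→3' the mRNA is AUUGCGUAUGGGACAUGCCAUCUGUCUAGGCAGUCUAUGCGGCUUUGCCCCCCAGCACCCCGGCCUUCACAGCUAAUGGUCCCUUU, so the coding DNA strand is ATTGCGTATGGGACATGCCATCTGTCTAGGCAGTCTATGCGGCTTTGCCCCCCAGCACCCCGGCCTTCACAGCTAATGGTCCCTTT. The template is its reverse complement.

5'-AAAGGGACCATTAGCTGTGAAGGCCGGGGTGCTGGGGGGCAAAGCCGCATAGACTGCCTAGACAGATGGCATGTCCCATACGCAAT-3'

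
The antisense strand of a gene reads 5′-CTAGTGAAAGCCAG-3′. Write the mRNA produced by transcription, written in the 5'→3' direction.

The mRNA has the sequence of the coding strand (reverse complement of the template) with T→U. Reverse complement of CTAGTGAAAGCCAG is CTGGCTTTCACTAG; then T→U.

5'-CUGGCUUUCACUAG-3'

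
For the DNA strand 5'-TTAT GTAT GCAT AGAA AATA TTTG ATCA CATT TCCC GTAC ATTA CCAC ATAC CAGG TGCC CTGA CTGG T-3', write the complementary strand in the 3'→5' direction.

Base-pairing A↔T, G↔C gives the complement. The complementary strand is antiparallel, so paired with a 5'→3' strand it runs 3'→5'.

3'-AATACATACGTATCTTTTATAAACTAGTGTAAAGGGCATGTAATGGTGTATGGTCCACGGGACTGACCA-5'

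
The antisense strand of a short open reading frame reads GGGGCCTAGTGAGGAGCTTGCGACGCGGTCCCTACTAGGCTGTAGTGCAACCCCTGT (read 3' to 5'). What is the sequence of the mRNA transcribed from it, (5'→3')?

5'-CCCCGGAUCACUCCUCGAACGCUGCGCCAGGGAUGAUCCGACAUCACGUUGGGGACA-3'

Reading the template 3'→5' as shown, RNA polymerase pairs each base (A→U, T→A, G↔C) to build mRNA 5'→3' directly.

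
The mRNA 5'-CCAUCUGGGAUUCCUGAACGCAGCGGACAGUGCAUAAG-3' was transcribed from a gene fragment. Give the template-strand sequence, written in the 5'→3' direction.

Replace U with T to get the coding DNA strand: CCATCTGGGATTCCTGAACGCAGCGGACAGTGCATAAG. The template strand is its reverse complement (complement GGTAGACCCTAAGGACTTGCGTCGCCTGTCACGTATTC, then reverse).

5'-CTTATGCACTGTCCGCTGCGTTCAGGAATCCCAGATGG-3'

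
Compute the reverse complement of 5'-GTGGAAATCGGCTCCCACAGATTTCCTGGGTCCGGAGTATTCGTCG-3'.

Reading the sequence 3'→5' and pairing each base (A↔T, G↔C) gives the reverse complement directly.

5'-CGACGAATACTCCGGACCCAGGAAATCTGTGGGAGCCGATTTCCAC-3'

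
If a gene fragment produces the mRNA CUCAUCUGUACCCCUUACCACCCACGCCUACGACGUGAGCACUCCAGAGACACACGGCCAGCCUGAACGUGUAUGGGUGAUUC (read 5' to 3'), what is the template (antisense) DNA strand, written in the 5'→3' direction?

Replace U with T to get the coding DNA strand: CTCATCTGTACCCCTTACCACCCACGCCTACGACGTGAGCACTCCAGAGACACACGGCCAGCCTGAACGTGTATGGGTGATTC. The template strand is its reverse complement (complement GAGTAGACATGGGGAATGGTGGGTGCGGATGCTGCACTCGTGAGGTCTCTGTGTGCCGGTCGGACTTGCACATACCCACTAAG, then reverse).

5'-GAATCACCCATACACGTTCAGGCTGGCCGTGTGTCTCTGGAGTGCTCACGTCGTAGGCGTGGGTGGTAAGGGGTACAGATGAG-3'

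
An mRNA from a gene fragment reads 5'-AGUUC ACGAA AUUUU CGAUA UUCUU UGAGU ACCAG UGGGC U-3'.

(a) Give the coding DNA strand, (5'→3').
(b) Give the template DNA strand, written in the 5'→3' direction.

(a) 5′-AGTTCACGAAATTTTCGATATTCTTTGAGTACCAGTGGGCT-3′
(b) 5'-AGCCCACTGGTACTCAAAGAATATCGAAAATTTCGTGAACT-3'

(a) The coding strand matches the mRNA with U→T.
(b) The template strand is the reverse complement of the coding strand.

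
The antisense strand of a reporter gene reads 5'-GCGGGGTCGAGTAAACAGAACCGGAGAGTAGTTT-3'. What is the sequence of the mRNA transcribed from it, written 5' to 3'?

5'-AAACUACUCUCCGGUUCUGUUUACUCGACCCCGC-3'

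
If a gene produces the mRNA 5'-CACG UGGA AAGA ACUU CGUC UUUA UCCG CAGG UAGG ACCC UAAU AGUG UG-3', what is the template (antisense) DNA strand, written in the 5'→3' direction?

5'-CACACTATTAGGGTCCTACCTGCGGATAAAGACGAAGTTCTTTCCACGTG-3'

Replace U with T to get the coding DNA strand: CACGTGGAAAGAACTTCGTCTTTATCCGCAGGTAGGACCCTAATAGTGTG. The template strand is its reverse complement (complement GTGCACCTTTCTTGAAGCAGAAATAGGCGTCCATCCTGGGATTATCACAC, then reverse).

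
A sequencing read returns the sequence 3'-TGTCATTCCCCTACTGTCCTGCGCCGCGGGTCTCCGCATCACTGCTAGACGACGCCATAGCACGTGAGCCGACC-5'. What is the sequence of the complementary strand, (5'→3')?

The strand is given 3'→5', so its complement runs 5'→3' in the same left-to-right order: pair each base A↔T, G↔C.

5'-ACAGTAAGGGGATGACAGGACGCGGCGCCCAGAGGCGTAGTGACGATCTGCTGCGGTATCGTGCACTCGGCTGG-3'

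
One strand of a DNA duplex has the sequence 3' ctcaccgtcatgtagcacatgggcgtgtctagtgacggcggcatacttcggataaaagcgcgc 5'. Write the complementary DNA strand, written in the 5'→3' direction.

5'-GAGTGGCAGTACATCGTGTACCCGCACAGATCACTGCCGCCGTATGAAGCCTATTTTCGCGCG-3'

The strand is given 3'→5', so its complement runs 5'→3' in the same left-to-right order: pair each base A↔T, G↔C.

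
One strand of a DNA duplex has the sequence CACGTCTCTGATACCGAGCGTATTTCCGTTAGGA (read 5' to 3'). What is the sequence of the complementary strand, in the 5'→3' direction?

5′-TCCTAACGGAAATACGCTCGGTATCAGAGACGTG-3′

The complement of CACGTCTCTGATACCGAGCGTATTTCCGTTAGGA is GTGCAGAGACTATGGCTCGCATAAAGGCAATCCT (A↔T, G↔C). DNA strands are antiparallel, so the complementary strand runs 3'→5'; reversing gives the 5'→3' form.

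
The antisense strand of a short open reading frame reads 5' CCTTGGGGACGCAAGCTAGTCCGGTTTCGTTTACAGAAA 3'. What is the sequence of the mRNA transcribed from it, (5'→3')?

RNA polymerase reads the template 3'→5' and synthesizes mRNA 5'→3' by base-pairing (A→U, T→A, G↔C). The complement of the template is GGAACCCCTGCGTTCGATCAGGCCAAAGCAAATGTCTTT; antiparallel, so 5'→3' the coding strand is TTTCTGTAAACGAAACCGGACTAGCTTGCGTCCCCAAGG. Replace T with U for the mRNA.

5'-UUUCUGUAAACGAAACCGGACUAGCUUGCGUCCCCAAGG-3'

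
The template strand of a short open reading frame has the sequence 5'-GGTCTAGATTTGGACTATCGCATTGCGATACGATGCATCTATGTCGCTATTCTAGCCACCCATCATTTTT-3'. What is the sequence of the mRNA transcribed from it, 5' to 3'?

RNA polymerase reads the template 3'→5' and synthesizes mRNA 5'→3' by base-pairing (A→U, T→A, G↔C). The complement of the template is CCAGATCTAAACCTGATAGCGTAACGCTATGCTACGTAGATACAGCGATAAGATCGGTGGGTAGTAAAAA; antiparallel, so 5'→3' the coding strand is AAAAATGATGGGTGGCTAGAATAGCGACATAGATGCATCGTATCGCAATGCGATAGTCCAAATCTAGACC. Replace T with U for the mRNA.

5'-AAAAAUGAUGGGUGGCUAGAAUAGCGACAUAGAUGCAUCGUAUCGCAAUGCGAUAGUCCAAAUCUAGACC-3'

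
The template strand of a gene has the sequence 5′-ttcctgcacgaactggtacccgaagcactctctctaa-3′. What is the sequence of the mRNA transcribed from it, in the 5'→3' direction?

The mRNA has the sequence of the coding strand (reverse complement of the template) with T→U. Reverse complement of TTCCTGCACGAACTGGTACCCGAAGCACTCTCTCTAA is TTAGAGAGAGTGCTTCGGGTACCAGTTCGTGCAGGAA; then T→U.

5'-UUAGAGAGAGUGCUUCGGGUACCAGUUCGUGCAGGAA-3'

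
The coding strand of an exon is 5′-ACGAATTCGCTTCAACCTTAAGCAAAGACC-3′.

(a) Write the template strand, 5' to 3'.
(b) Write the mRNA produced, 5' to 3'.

(a) 5'-GGTCTTTGCTTAAGGTTGAAGCGAATTCGT-3'
(b) 5′-ACGAAUUCGCUUCAACCUUAAGCAAAGACC-3′

(a) The template strand is the reverse complement of the coding strand: complement TGCTTAAGCGAAGTTGGAATTCGTTTCTGG, then reverse.
(b) mRNA matches the coding strand with T→U.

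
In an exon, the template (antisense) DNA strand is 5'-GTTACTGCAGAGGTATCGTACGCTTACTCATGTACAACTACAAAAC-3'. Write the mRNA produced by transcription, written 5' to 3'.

The mRNA has the sequence of the coding strand (reverse complement of the template) with T→U. Reverse complement of GTTACTGCAGAGGTATCGTACGCTTACTCATGTACAACTACAAAAC is GTTTTGTAGTTGTACATGAGTAAGCGTACGATACCTCTGCAGTAAC; then T→U.

5'-GUUUUGUAGUUGUACAUGAGUAAGCGUACGAUACCUCUGCAGUAAC-3'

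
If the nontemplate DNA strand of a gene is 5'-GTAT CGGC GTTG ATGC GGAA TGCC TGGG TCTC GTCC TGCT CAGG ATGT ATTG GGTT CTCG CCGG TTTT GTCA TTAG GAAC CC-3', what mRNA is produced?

5'-GUAUCGGCGUUGAUGCGGAAUGCCUGGGUCUCGUCCUGCUCAGGAUGUAUUGGGUUCUCGCCGGUUUUGUCAUUAGGAACCC-3'

mRNA has the coding-strand sequence with U in place of T.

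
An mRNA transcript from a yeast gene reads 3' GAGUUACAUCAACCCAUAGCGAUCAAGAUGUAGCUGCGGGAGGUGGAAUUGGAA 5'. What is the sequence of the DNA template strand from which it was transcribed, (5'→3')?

5'-CTCAATGTAGTTGGGTATCGCTAGTTCTACATCGACGCCCTCCACCTTAACCTT-3'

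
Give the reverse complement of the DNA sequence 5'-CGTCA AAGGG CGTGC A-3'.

5'-TGCACGCCCTTTGACG-3'

Reading the sequence 3'→5' and pairing each base (A↔T, G↔C) gives the reverse complement directly.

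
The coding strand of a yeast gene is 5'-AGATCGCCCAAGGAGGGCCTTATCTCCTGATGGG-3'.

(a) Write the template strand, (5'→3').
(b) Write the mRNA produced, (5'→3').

(a) 5'-CCCATCAGGAGATAAGGCCCTCCTTGGGCGATCT-3'
(b) 5′-AGAUCGCCCAAGGAGGGCCUUAUCUCCUGAUGGG-3′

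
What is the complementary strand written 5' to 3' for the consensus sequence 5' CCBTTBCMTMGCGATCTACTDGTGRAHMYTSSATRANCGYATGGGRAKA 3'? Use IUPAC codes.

Standard pairs A↔T, G↔C; ambiguity codes pair R↔Y, M↔K, S↔S, B↔V, D↔H, N↔N. Complement (GGVAAVGKAKCGCTAGATGAHCACYTDKRASSTAYTNGCRTACCCYTMT), then reverse for 5'→3'.

5'-TMTYCCCATRCGNTYATSSARKDTYCACHAGTAGATCGCKAKGVAAVGG-3'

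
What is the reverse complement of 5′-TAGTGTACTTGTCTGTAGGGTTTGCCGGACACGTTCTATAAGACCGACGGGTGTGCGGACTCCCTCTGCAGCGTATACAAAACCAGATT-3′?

Complement each base (A↔T, G↔C): ATCACATGAACAGACATCCCAAACGGCCTGTGCAAGATATTCTGGCTGCCCACACGCCTGAGGGAGACGTCGCATATGTTTTGGTCTAA. Then reverse.

5'-AATCTGGTTTTGTATACGCTGCAGAGGGAGTCCGCACACCCGTCGGTCTTATAGAACGTGTCCGGCAAACCCTACAGACAAGTACACTA-3'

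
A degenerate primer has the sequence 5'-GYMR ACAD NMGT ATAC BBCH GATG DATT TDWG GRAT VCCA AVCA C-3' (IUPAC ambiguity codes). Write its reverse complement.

5'-GTGBTTGGBATYCCWHAAATHCATCDGVVGTATACKNHTGTYKRC-3'

Standard pairs A↔T, G↔C; ambiguity codes pair R↔Y, M↔K, W↔W, B↔V, D↔H, N↔N. Complement (CRKYTGTHNKCATATGVVGDCTACHTAAAHWCCYTABGGTTBGTG), then reverse for 5'→3'.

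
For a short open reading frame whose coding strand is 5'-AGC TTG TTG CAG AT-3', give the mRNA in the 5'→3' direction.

mRNA has the coding-strand sequence with U in place of T.

5'-AGCUUGUUGCAGAU-3'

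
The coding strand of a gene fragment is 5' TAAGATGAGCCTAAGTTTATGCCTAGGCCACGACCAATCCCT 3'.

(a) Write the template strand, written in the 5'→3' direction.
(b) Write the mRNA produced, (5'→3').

(a) 5'-AGGGATTGGTCGTGGCCTAGGCATAAACTTAGGCTCATCTTA-3'
(b) 5'-UAAGAUGAGCCUAAGUUUAUGCCUAGGCCACGACCAAUCCCU-3'

(a) The template strand is the reverse complement of the coding strand: complement ATTCTACTCGGATTCAAATACGGATCCGGTGCTGGTTAGGGA, then reverse.
(b) mRNA matches the coding strand with T→U.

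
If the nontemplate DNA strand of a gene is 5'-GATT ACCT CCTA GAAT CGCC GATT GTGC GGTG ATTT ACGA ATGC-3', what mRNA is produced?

The mRNA is synthesized from the template strand, so it matches the coding strand with T replaced by U.

5'-GAUUACCUCCUAGAAUCGCCGAUUGUGCGGUGAUUUACGAAUGC-3'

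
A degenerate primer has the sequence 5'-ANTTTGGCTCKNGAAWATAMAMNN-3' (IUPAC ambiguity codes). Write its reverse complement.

Standard pairs A↔T, G↔C; ambiguity codes pair M↔K, W↔W, N↔N. Complement (TNAAACCGAGMNCTTWTATKTKNN), then reverse for 5'→3'.

5'-NNKTKTATWTTCNMGAGCCAAANT-3'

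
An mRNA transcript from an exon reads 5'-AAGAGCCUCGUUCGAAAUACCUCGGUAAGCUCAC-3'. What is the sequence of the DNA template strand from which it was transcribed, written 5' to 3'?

Replace U with T to get the coding DNA strand: AAGAGCCTCGTTCGAAATACCTCGGTAAGCTCAC. The template strand is its reverse complement (complement TTCTCGGAGCAAGCTTTATGGAGCCATTCGAGTG, then reverse).

5'-GTGAGCTTACCGAGGTATTTCGAACGAGGCTCTT-3'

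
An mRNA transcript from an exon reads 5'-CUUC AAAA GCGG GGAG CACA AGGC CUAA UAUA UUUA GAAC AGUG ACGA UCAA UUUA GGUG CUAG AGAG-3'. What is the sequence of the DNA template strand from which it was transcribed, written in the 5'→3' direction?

Replace U with T to get the coding DNA strand: CTTCAAAAGCGGGGAGCACAAGGCCTAATATATTTAGAACAGTGACGATCAATTTAGGTGCTAGAGAG. The template strand is its reverse complement (complement GAAGTTTTCGCCCCTCGTGTTCCGGATTATATAAATCTTGTCACTGCTAGTTAAATCCACGATCTCTC, then reverse).

5'-CTCTCTAGCACCTAAATTGATCGTCACTGTTCTAAATATATTAGGCCTTGTGCTCCCCGCTTTTGAAG-3'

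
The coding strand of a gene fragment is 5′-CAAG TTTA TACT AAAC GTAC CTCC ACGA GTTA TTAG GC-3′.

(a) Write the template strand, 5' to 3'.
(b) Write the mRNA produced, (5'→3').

(a) 5'-GCCTAATAACTCGTGGAGGTACGTTTAGTATAAACTTG-3'
(b) 5′-CAAGUUUAUACUAAACGUACCUCCACGAGUUAUUAGGC-3′

(a) The template strand is the reverse complement of the coding strand: complement GTTCAAATATGATTTGCATGGAGGTGCTCAATAATCCG, then reverse.
(b) mRNA matches the coding strand with T→U.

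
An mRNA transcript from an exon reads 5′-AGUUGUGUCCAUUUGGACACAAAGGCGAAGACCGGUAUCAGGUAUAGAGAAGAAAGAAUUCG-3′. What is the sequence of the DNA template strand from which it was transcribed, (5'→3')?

Replace U with T to get the coding DNA strand: AGTTGTGTCCATTTGGACACAAAGGCGAAGACCGGTATCAGGTATAGAGAAGAAAGAATTCG. The template strand is its reverse complement (complement TCAACACAGGTAAACCTGTGTTTCCGCTTCTGGCCATAGTCCATATCTCTTCTTTCTTAAGC, then reverse).

5′-CGAATTCTTTCTTCTCTATACCTGATACCGGTCTTCGCCTTTGTGTCCAAATGGACACAACT-3′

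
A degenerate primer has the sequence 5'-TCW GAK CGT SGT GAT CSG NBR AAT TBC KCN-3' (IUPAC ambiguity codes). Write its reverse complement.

5'-NGMGVAATTYVNCSGATCACSACGMTCWGA-3'

Standard pairs A↔T, G↔C; ambiguity codes pair R↔Y, K↔M, W↔W, S↔S, B↔V, N↔N. Complement (AGWCTMGCASCACTAGSCNVYTTAAVGMGN), then reverse for 5'→3'.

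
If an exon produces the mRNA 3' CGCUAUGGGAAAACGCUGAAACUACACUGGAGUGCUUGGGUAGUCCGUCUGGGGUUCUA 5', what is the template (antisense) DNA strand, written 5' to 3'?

Written 5'→3' the mRNA is AUCUUGGGGUCUGCCUGAUGGGUUCGUGAGGUCACAUCAAAGUCGCAAAAGGGUAUCGC, so the coding DNA strand is ATCTTGGGGTCTGCCTGATGGGTTCGTGAGGTCACATCAAAGTCGCAAAAGGGTATCGC. The template is its reverse complement.

5'-GCGATACCCTTTTGCGACTTTGATGTGACCTCACGAACCCATCAGGCAGACCCCAAGAT-3'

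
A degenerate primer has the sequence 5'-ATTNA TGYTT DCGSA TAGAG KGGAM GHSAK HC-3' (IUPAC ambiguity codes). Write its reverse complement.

Standard pairs A↔T, G↔C; ambiguity codes pair Y↔R, M↔K, S↔S, D↔H, N↔N. Complement (TAANTACRAAHGCSTATCTCMCCTKCDSTMDG), then reverse for 5'→3'.

5'-GDMTSDCKTCCMCTCTATSCGHAARCATNAAT-3'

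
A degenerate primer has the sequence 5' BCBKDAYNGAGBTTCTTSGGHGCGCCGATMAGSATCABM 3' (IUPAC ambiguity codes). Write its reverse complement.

Standard pairs A↔T, G↔C; ambiguity codes pair Y↔R, M↔K, S↔S, B↔V, D↔H, N↔N. Complement (VGVMHTRNCTCVAAGAASCCDCGCGGCTAKTCSTAGTVK), then reverse for 5'→3'.

5′-KVTGATSCTKATCGGCGCDCCSAAGAAVCTCNRTHMVGV-3′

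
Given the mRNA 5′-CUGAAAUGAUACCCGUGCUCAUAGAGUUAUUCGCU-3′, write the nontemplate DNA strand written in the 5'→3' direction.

The coding DNA strand has the same 5'→3' sequence as the mRNA with U replaced by T.

5'-CTGAAATGATACCCGTGCTCATAGAGTTATTCGCT-3'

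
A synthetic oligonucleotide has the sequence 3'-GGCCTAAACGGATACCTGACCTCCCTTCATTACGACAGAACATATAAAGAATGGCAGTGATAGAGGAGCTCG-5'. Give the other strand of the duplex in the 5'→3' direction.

5'-CCGGATTTGCCTATGGACTGGAGGGAAGTAATGCTGTCTTGTATATTTCTTACCGTCACTATCTCCTCGAGC-3'

The strand is given 3'→5', so its complement runs 5'→3' in the same left-to-right order: pair each base A↔T, G↔C.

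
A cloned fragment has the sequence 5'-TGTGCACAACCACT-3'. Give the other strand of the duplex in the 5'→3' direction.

Pairing A↔T and G↔C gives ACACGTGTTGGTGA, running 3'→5'. Reverse for the 5'→3' convention.

5′-AGTGGTTGTGCACA-3′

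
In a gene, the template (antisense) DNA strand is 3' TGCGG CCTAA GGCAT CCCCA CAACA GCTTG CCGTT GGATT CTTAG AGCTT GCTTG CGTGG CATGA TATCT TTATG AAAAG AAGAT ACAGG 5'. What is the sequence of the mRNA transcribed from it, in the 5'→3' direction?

Reading the template 3'→5' as shown, RNA polymerase pairs each base (A→U, T→A, G↔C) to build mRNA 5'→3' directly.

5'-ACGCCGGAUUCCGUAGGGGUGUUGUCGAACGGCAACCUAAGAAUCUCGAACGAACGCACCGUACUAUAGAAAUACUUUUCUUCUAUGUCC-3'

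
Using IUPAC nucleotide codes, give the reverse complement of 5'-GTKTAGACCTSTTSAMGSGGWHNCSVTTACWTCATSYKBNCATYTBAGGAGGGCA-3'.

Standard pairs A↔T, G↔C; ambiguity codes pair Y↔R, M↔K, W↔W, S↔S, B↔V, H↔D, N↔N. Complement (CAMATCTGGASAASTKCSCCWDNGSBAATGWAGTASRMVNGTARAVTCCTCCCGT), then reverse for 5'→3'.

5′-TGCCCTCCTVARATGNVMRSATGAWGTAABSGNDWCCSCKTSAASAGGTCTAMAC-3′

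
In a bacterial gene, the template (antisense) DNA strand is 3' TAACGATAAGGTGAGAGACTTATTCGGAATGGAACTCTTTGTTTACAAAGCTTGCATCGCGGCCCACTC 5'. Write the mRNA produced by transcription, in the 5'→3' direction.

5'-AUUGCUAUUCCACUCUCUGAAUAAGCCUUACCUUGAGAAACAAAUGUUUCGAACGUAGCGCCGGGUGAG-3'

Reading the template 3'→5' as shown, RNA polymerase pairs each base (A→U, T→A, G↔C) to build mRNA 5'→3' directly.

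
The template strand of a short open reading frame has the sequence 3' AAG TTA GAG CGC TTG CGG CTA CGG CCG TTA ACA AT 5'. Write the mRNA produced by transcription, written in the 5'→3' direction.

5′-UUCAAUCUCGCGAACGCCGAUGCCGGCAAUUGUUA-3′

Reading the template 3'→5' as shown, RNA polymerase pairs each base (A→U, T→A, G↔C) to build mRNA 5'→3' directly.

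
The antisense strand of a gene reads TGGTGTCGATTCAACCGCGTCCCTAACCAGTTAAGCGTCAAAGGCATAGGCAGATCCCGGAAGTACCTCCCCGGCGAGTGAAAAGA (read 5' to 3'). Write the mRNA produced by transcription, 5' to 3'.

5'-UCUUUUCACUCGCCGGGGAGGUACUUCCGGGAUCUGCCUAUGCCUUUGACGCUUAACUGGUUAGGGACGCGGUUGAAUCGACACCA-3'

The mRNA has the sequence of the coding strand (reverse complement of the template) with T→U. Reverse complement of TGGTGTCGATTCAACCGCGTCCCTAACCAGTTAAGCGTCAAAGGCATAGGCAGATCCCGGAAGTACCTCCCCGGCGAGTGAAAAGA is TCTTTTCACTCGCCGGGGAGGTACTTCCGGGATCTGCCTATGCCTTTGACGCTTAACTGGTTAGGGACGCGGTTGAATCGACACCA; then T→U.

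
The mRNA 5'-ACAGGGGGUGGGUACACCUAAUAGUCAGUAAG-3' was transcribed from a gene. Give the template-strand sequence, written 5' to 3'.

5'-CTTACTGACTATTAGGTGTACCCACCCCCTGT-3'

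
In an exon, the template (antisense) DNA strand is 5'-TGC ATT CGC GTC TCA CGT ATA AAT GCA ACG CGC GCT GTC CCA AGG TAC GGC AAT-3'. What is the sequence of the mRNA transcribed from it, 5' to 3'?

5'-AUUGCCGUACCUUGGGACAGCGCGCGUUGCAUUUAUACGUGAGACGCGAAUGCA-3'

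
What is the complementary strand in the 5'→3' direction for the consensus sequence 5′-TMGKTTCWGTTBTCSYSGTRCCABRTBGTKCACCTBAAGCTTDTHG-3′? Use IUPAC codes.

5'-CDAHAAGCTTVAGGTGMACVAYVTGGYACSRSGAVAACWGAAMCKA-3'

Standard pairs A↔T, G↔C; ambiguity codes pair R↔Y, M↔K, W↔W, S↔S, B↔V, D↔H. Complement (AKCMAAGWCAAVAGSRSCAYGGTVYAVCAMGTGGAVTTCGAAHADC), then reverse for 5'→3'.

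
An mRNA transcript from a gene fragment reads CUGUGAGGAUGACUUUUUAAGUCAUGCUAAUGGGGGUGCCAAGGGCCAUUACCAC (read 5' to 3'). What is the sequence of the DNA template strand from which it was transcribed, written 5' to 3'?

5'-GTGGTAATGGCCCTTGGCACCCCCATTAGCATGACTTAAAAAGTCATCCTCACAG-3'

Replace U with T to get the coding DNA strand: CTGTGAGGATGACTTTTTAAGTCATGCTAATGGGGGTGCCAAGGGCCATTACCAC. The template strand is its reverse complement (complement GACACTCCTACTGAAAAATTCAGTACGATTACCCCCACGGTTCCCGGTAATGGTG, then reverse).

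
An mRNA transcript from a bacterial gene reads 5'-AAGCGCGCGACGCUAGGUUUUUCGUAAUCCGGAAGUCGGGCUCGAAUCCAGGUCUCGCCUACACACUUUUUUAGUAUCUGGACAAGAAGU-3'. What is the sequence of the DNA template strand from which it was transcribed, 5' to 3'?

5'-ACTTCTTGTCCAGATACTAAAAAAGTGTGTAGGCGAGACCTGGATTCGAGCCCGACTTCCGGATTACGAAAAACCTAGCGTCGCGCGCTT-3'

Replace U with T to get the coding DNA strand: AAGCGCGCGACGCTAGGTTTTTCGTAATCCGGAAGTCGGGCTCGAATCCAGGTCTCGCCTACACACTTTTTTAGTATCTGGACAAGAAGT. The template strand is its reverse complement (complement TTCGCGCGCTGCGATCCAAAAAGCATTAGGCCTTCAGCCCGAGCTTAGGTCCAGAGCGGATGTGTGAAAAAATCATAGACCTGTTCTTCA, then reverse).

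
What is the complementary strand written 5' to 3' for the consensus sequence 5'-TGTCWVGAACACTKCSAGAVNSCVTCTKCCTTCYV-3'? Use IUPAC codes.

5'-BRGAAGGMAGABGSNBTCTSGMAGTGTTCBWGACA-3'

Standard pairs A↔T, G↔C; ambiguity codes pair Y↔R, K↔M, W↔W, S↔S, V↔B, N↔N. Complement (ACAGWBCTTGTGAMGSTCTBNSGBAGAMGGAAGRB), then reverse for 5'→3'.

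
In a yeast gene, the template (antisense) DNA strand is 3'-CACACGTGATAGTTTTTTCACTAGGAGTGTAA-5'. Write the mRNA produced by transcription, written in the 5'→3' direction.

5'-GUGUGCACUAUCAAAAAAGUGAUCCUCACAUU-3'

Reading the template 3'→5' as shown, RNA polymerase pairs each base (A→U, T→A, G↔C) to build mRNA 5'→3' directly.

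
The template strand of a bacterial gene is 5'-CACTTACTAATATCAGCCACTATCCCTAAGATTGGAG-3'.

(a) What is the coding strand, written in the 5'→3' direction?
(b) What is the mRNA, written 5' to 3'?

(a) 5'-CTCCAATCTTAGGGATAGTGGCTGATATTAGTAAGTG-3'
(b) 5'-CUCCAAUCUUAGGGAUAGUGGCUGAUAUUAGUAAGUG-3'

(a) The coding strand is the reverse complement of the template: complement GTGAATGATTATAGTCGGTGATAGGGATTCTAACCTC, then reverse.
(b) mRNA has the coding-strand sequence with T→U.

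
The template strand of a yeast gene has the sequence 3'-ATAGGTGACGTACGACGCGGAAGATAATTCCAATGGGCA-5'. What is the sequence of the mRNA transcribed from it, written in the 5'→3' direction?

Reading the template 3'→5' as shown, RNA polymerase pairs each base (A→U, T→A, G↔C) to build mRNA 5'→3' directly.

5'-UAUCCACUGCAUGCUGCGCCUUCUAUUAAGGUUACCCGU-3'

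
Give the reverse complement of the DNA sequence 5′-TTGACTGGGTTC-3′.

5'-GAACCCAGTCAA-3'

Reading the sequence 3'→5' and pairing each base (A↔T, G↔C) gives the reverse complement directly.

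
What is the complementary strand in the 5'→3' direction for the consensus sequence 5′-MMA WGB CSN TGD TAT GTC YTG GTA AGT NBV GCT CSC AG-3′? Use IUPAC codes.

5'-CTGSGAGCBVNACTTACCARGACATAHCANSGVCWTKK-3'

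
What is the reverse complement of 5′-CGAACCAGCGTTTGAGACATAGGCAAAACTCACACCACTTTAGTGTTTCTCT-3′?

Complement each base (A↔T, G↔C): GCTTGGTCGCAAACTCTGTATCCGTTTTGAGTGTGGTGAAATCACAAAGAGA. Then reverse.

5'-AGAGAAACACTAAAGTGGTGTGAGTTTTGCCTATGTCTCAAACGCTGGTTCG-3'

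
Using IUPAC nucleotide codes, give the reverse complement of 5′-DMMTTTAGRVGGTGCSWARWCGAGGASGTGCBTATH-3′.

Standard pairs A↔T, G↔C; ambiguity codes pair R↔Y, M↔K, W↔W, S↔S, B↔V, D↔H. Complement (HKKAAATCYBCCACGSWTYWGCTCCTSCACGVATAD), then reverse for 5'→3'.

5'-DATAVGCACSTCCTCGWYTWSGCACCBYCTAAAKKH-3'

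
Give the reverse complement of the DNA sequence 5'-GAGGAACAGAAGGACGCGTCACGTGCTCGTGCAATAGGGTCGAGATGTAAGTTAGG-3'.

5'-CCTAACTTACATCTCGACCCTATTGCACGAGCACGTGACGCGTCCTTCTGTTCCTC-3'

Complement each base (A↔T, G↔C): CTCCTTGTCTTCCTGCGCAGTGCACGAGCACGTTATCCCAGCTCTACATTCAATCC. Then reverse.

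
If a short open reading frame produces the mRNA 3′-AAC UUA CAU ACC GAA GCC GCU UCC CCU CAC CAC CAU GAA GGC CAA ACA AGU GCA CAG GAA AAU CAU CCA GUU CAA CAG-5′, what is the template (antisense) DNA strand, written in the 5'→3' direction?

5'-TTGAATGTATGGCTTCGGCGAAGGGGAGTGGTGGTACTTCCGGTTTGTTCACGTGTCCTTTTAGTAGGTCAAGTTGTC-3'

Written 5'→3' the mRNA is GACAACUUGACCUACUAAAAGGACACGUGAACAAACCGGAAGUACCACCACUCCCCUUCGCCGAAGCCAUACAUUCAA, so the coding DNA strand is GACAACTTGACCTACTAAAAGGACACGTGAACAAACCGGAAGTACCACCACTCCCCTTCGCCGAAGCCATACATTCAA. The template is its reverse complement.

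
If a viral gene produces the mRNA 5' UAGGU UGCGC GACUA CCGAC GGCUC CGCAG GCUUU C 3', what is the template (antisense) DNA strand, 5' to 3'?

5'-GAAAGCCTGCGGAGCCGTCGGTAGTCGCGCAACCTA-3'

Replace U with T to get the coding DNA strand: TAGGTTGCGCGACTACCGACGGCTCCGCAGGCTTTC. The template strand is its reverse complement (complement ATCCAACGCGCTGATGGCTGCCGAGGCGTCCGAAAG, then reverse).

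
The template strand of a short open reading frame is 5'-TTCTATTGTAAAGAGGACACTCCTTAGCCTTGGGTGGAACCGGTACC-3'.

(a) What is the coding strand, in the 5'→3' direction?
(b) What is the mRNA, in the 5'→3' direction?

(a) 5'-GGTACCGGTTCCACCCAAGGCTAAGGAGTGTCCTCTTTACAATAGAA-3'
(b) 5'-GGUACCGGUUCCACCCAAGGCUAAGGAGUGUCCUCUUUACAAUAGAA-3'

(a) The coding strand is the reverse complement of the template: complement AAGATAACATTTCTCCTGTGAGGAATCGGAACCCACCTTGGCCATGG, then reverse.
(b) mRNA has the coding-strand sequence with T→U.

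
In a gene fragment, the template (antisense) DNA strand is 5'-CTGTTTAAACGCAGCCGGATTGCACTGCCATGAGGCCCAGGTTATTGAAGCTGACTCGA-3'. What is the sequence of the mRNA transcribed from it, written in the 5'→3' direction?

5'-UCGAGUCAGCUUCAAUAACCUGGGCCUCAUGGCAGUGCAAUCCGGCUGCGUUUAAACAG-3'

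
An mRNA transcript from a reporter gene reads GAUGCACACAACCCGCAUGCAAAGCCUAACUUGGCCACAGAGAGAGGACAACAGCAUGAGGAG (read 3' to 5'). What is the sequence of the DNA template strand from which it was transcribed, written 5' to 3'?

5'-CTACGTGTGTTGGGCGTACGTTTCGGATTGAACCGGTGTCTCTCTCCTGTTGTCGTACTCCTC-3'

Written 5'→3' the mRNA is GAGGAGUACGACAACAGGAGAGAGACACCGGUUCAAUCCGAAACGUACGCCCAACACACGUAG, so the coding DNA strand is GAGGAGTACGACAACAGGAGAGAGACACCGGTTCAATCCGAAACGTACGCCCAACACACGTAG. The template is its reverse complement.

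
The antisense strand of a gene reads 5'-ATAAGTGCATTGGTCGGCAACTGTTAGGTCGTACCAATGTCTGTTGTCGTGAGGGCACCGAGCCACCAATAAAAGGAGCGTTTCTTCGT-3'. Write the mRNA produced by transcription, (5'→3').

5′-ACGAAGAAACGCUCCUUUUAUUGGUGGCUCGGUGCCCUCACGACAACAGACAUUGGUACGACCUAACAGUUGCCGACCAAUGCACUUAU-3′

The mRNA has the sequence of the coding strand (reverse complement of the template) with T→U. Reverse complement of ATAAGTGCATTGGTCGGCAACTGTTAGGTCGTACCAATGTCTGTTGTCGTGAGGGCACCGAGCCACCAATAAAAGGAGCGTTTCTTCGT is ACGAAGAAACGCTCCTTTTATTGGTGGCTCGGTGCCCTCACGACAACAGACATTGGTACGACCTAACAGTTGCCGACCAATGCACTTAT; then T→U.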